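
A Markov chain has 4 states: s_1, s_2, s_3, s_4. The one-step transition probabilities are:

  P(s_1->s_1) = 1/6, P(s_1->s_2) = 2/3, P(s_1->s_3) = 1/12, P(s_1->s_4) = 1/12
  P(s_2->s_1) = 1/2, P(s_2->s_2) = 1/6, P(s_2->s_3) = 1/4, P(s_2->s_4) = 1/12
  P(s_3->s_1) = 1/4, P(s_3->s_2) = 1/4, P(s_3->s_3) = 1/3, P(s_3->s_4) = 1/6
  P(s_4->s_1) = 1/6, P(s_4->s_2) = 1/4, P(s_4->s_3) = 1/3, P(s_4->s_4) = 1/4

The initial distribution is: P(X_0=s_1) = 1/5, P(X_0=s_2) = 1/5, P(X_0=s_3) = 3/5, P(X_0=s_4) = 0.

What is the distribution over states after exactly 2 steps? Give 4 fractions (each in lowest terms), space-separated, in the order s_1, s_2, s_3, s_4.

Propagating the distribution step by step (d_{t+1} = d_t * P):
d_0 = (s_1=1/5, s_2=1/5, s_3=3/5, s_4=0)
  d_1[s_1] = 1/5*1/6 + 1/5*1/2 + 3/5*1/4 + 0*1/6 = 17/60
  d_1[s_2] = 1/5*2/3 + 1/5*1/6 + 3/5*1/4 + 0*1/4 = 19/60
  d_1[s_3] = 1/5*1/12 + 1/5*1/4 + 3/5*1/3 + 0*1/3 = 4/15
  d_1[s_4] = 1/5*1/12 + 1/5*1/12 + 3/5*1/6 + 0*1/4 = 2/15
d_1 = (s_1=17/60, s_2=19/60, s_3=4/15, s_4=2/15)
  d_2[s_1] = 17/60*1/6 + 19/60*1/2 + 4/15*1/4 + 2/15*1/6 = 53/180
  d_2[s_2] = 17/60*2/3 + 19/60*1/6 + 4/15*1/4 + 2/15*1/4 = 41/120
  d_2[s_3] = 17/60*1/12 + 19/60*1/4 + 4/15*1/3 + 2/15*1/3 = 17/72
  d_2[s_4] = 17/60*1/12 + 19/60*1/12 + 4/15*1/6 + 2/15*1/4 = 23/180
d_2 = (s_1=53/180, s_2=41/120, s_3=17/72, s_4=23/180)

Answer: 53/180 41/120 17/72 23/180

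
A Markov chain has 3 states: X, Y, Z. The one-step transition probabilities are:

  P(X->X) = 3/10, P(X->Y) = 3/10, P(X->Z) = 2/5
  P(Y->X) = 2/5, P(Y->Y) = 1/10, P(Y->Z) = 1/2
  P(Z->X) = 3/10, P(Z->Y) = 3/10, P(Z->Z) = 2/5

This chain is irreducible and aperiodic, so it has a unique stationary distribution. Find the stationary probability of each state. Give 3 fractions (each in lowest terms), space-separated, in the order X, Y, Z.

The stationary distribution satisfies pi = pi * P, i.e.:
  pi_X = 3/10*pi_X + 2/5*pi_Y + 3/10*pi_Z
  pi_Y = 3/10*pi_X + 1/10*pi_Y + 3/10*pi_Z
  pi_Z = 2/5*pi_X + 1/2*pi_Y + 2/5*pi_Z
with normalization: pi_X + pi_Y + pi_Z = 1.

Using the first 2 balance equations plus normalization, the linear system A*pi = b is:
  [-7/10, 2/5, 3/10] . pi = 0
  [3/10, -9/10, 3/10] . pi = 0
  [1, 1, 1] . pi = 1

Solving yields:
  pi_X = 13/40
  pi_Y = 1/4
  pi_Z = 17/40

Verification (pi * P):
  13/40*3/10 + 1/4*2/5 + 17/40*3/10 = 13/40 = pi_X  (ok)
  13/40*3/10 + 1/4*1/10 + 17/40*3/10 = 1/4 = pi_Y  (ok)
  13/40*2/5 + 1/4*1/2 + 17/40*2/5 = 17/40 = pi_Z  (ok)

Answer: 13/40 1/4 17/40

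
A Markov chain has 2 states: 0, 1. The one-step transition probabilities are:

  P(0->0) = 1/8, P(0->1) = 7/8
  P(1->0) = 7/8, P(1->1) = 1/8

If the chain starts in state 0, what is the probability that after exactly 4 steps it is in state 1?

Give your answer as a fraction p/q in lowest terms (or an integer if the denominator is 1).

Computing P^4 by repeated multiplication:
P^1 =
  0: [1/8, 7/8]
  1: [7/8, 1/8]
P^2 =
  0: [25/32, 7/32]
  1: [7/32, 25/32]
P^3 =
  0: [37/128, 91/128]
  1: [91/128, 37/128]
P^4 =
  0: [337/512, 175/512]
  1: [175/512, 337/512]

(P^4)[0 -> 1] = 175/512

Answer: 175/512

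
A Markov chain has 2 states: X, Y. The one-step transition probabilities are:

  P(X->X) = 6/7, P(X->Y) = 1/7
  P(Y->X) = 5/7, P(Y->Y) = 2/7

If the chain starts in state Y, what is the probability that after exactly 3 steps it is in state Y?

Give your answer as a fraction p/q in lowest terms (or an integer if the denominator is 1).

Computing P^3 by repeated multiplication:
P^1 =
  X: [6/7, 1/7]
  Y: [5/7, 2/7]
P^2 =
  X: [41/49, 8/49]
  Y: [40/49, 9/49]
P^3 =
  X: [286/343, 57/343]
  Y: [285/343, 58/343]

(P^3)[Y -> Y] = 58/343

Answer: 58/343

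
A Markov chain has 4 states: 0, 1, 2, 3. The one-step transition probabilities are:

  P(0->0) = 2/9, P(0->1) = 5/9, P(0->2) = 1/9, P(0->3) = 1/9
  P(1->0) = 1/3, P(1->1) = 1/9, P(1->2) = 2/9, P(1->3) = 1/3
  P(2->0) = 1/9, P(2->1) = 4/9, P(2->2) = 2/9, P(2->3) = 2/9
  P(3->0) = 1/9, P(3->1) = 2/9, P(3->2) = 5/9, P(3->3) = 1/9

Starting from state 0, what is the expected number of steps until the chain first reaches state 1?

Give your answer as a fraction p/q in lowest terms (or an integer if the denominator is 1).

Let h_i = expected steps to first reach 1 from state i.
Boundary: h_1 = 0.
First-step equations for the other states:
  h_0 = 1 + 2/9*h_0 + 5/9*h_1 + 1/9*h_2 + 1/9*h_3
  h_2 = 1 + 1/9*h_0 + 4/9*h_1 + 2/9*h_2 + 2/9*h_3
  h_3 = 1 + 1/9*h_0 + 2/9*h_1 + 5/9*h_2 + 1/9*h_3

Substituting h_1 = 0 and rearranging gives the linear system (I - Q) h = 1:
  [7/9, -1/9, -1/9] . (h_0, h_2, h_3) = 1
  [-1/9, 7/9, -2/9] . (h_0, h_2, h_3) = 1
  [-1/9, -5/9, 8/9] . (h_0, h_2, h_3) = 1

Solving yields:
  h_0 = 51/25
  h_2 = 12/5
  h_3 = 72/25

Starting state is 0, so the expected hitting time is h_0 = 51/25.

Answer: 51/25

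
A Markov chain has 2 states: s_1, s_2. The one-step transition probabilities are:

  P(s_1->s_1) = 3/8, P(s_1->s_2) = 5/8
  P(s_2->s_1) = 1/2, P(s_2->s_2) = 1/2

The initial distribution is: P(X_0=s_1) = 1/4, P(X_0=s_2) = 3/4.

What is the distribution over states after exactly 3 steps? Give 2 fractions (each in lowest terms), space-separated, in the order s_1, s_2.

Answer: 911/2048 1137/2048

Derivation:
Propagating the distribution step by step (d_{t+1} = d_t * P):
d_0 = (s_1=1/4, s_2=3/4)
  d_1[s_1] = 1/4*3/8 + 3/4*1/2 = 15/32
  d_1[s_2] = 1/4*5/8 + 3/4*1/2 = 17/32
d_1 = (s_1=15/32, s_2=17/32)
  d_2[s_1] = 15/32*3/8 + 17/32*1/2 = 113/256
  d_2[s_2] = 15/32*5/8 + 17/32*1/2 = 143/256
d_2 = (s_1=113/256, s_2=143/256)
  d_3[s_1] = 113/256*3/8 + 143/256*1/2 = 911/2048
  d_3[s_2] = 113/256*5/8 + 143/256*1/2 = 1137/2048
d_3 = (s_1=911/2048, s_2=1137/2048)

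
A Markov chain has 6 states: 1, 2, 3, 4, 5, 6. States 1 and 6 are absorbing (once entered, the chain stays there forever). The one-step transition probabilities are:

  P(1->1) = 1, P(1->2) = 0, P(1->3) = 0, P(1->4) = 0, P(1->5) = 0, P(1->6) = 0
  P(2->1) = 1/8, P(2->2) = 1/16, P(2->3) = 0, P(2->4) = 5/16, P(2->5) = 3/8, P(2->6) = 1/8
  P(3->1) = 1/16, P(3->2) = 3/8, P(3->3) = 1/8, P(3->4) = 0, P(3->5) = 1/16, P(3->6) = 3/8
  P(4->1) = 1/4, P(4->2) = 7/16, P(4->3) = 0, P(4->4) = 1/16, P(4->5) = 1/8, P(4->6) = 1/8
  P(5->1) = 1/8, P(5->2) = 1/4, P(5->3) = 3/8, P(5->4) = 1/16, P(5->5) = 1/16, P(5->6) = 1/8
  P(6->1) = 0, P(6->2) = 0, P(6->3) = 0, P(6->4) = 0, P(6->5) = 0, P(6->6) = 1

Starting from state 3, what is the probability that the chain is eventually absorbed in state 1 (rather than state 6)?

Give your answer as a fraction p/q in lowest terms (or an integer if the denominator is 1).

Answer: 2213/7138

Derivation:
Let a_i = P(absorbed in 1 | start in state i).
Boundary conditions: a_1 = 1, a_6 = 0.
For each transient state i, a_i = sum_j P(i->j) * a_j:
  a_2 = 1/8*a_1 + 1/16*a_2 + 0*a_3 + 5/16*a_4 + 3/8*a_5 + 1/8*a_6
  a_3 = 1/16*a_1 + 3/8*a_2 + 1/8*a_3 + 0*a_4 + 1/16*a_5 + 3/8*a_6
  a_4 = 1/4*a_1 + 7/16*a_2 + 0*a_3 + 1/16*a_4 + 1/8*a_5 + 1/8*a_6
  a_5 = 1/8*a_1 + 1/4*a_2 + 3/8*a_3 + 1/16*a_4 + 1/16*a_5 + 1/8*a_6

Substituting a_1 = 1 and a_6 = 0, rearrange to (I - Q) a = r where r[i] = P(i -> 1):
  [15/16, 0, -5/16, -3/8] . (a_2, a_3, a_4, a_5) = 1/8
  [-3/8, 7/8, 0, -1/16] . (a_2, a_3, a_4, a_5) = 1/16
  [-7/16, 0, 15/16, -1/8] . (a_2, a_3, a_4, a_5) = 1/4
  [-1/4, -3/8, -1/16, 15/16] . (a_2, a_3, a_4, a_5) = 1/8

Solving yields:
  a_2 = 1735/3569
  a_3 = 2213/7138
  a_4 = 1963/3569
  a_5 = 1512/3569

Starting state is 3, so the absorption probability is a_3 = 2213/7138.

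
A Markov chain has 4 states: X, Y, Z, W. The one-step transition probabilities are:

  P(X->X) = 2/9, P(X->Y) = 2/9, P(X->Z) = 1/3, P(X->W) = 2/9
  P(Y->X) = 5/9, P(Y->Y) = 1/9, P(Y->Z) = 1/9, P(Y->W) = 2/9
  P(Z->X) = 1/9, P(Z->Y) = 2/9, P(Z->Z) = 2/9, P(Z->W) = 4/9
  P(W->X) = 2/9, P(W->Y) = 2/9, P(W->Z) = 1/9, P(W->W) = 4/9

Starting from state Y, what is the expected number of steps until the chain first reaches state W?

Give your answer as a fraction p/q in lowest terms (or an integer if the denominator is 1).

Answer: 26/7

Derivation:
Let h_i = expected steps to first reach W from state i.
Boundary: h_W = 0.
First-step equations for the other states:
  h_X = 1 + 2/9*h_X + 2/9*h_Y + 1/3*h_Z + 2/9*h_W
  h_Y = 1 + 5/9*h_X + 1/9*h_Y + 1/9*h_Z + 2/9*h_W
  h_Z = 1 + 1/9*h_X + 2/9*h_Y + 2/9*h_Z + 4/9*h_W

Substituting h_W = 0 and rearranging gives the linear system (I - Q) h = 1:
  [7/9, -2/9, -1/3] . (h_X, h_Y, h_Z) = 1
  [-5/9, 8/9, -1/9] . (h_X, h_Y, h_Z) = 1
  [-1/9, -2/9, 7/9] . (h_X, h_Y, h_Z) = 1

Solving yields:
  h_X = 25/7
  h_Y = 26/7
  h_Z = 20/7

Starting state is Y, so the expected hitting time is h_Y = 26/7.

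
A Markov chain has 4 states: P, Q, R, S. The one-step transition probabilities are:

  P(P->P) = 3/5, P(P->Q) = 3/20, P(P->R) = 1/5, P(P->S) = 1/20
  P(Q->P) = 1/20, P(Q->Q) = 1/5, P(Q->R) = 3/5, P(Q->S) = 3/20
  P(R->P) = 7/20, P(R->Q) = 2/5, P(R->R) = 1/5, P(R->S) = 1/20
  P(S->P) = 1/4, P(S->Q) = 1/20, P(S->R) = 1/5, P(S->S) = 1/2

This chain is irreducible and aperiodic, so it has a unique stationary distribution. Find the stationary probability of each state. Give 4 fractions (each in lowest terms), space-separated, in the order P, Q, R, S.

The stationary distribution satisfies pi = pi * P, i.e.:
  pi_P = 3/5*pi_P + 1/20*pi_Q + 7/20*pi_R + 1/4*pi_S
  pi_Q = 3/20*pi_P + 1/5*pi_Q + 2/5*pi_R + 1/20*pi_S
  pi_R = 1/5*pi_P + 3/5*pi_Q + 1/5*pi_R + 1/5*pi_S
  pi_S = 1/20*pi_P + 3/20*pi_Q + 1/20*pi_R + 1/2*pi_S
with normalization: pi_P + pi_Q + pi_R + pi_S = 1.

Using the first 3 balance equations plus normalization, the linear system A*pi = b is:
  [-2/5, 1/20, 7/20, 1/4] . pi = 0
  [3/20, -4/5, 2/5, 1/20] . pi = 0
  [1/5, 3/5, -4/5, 1/5] . pi = 0
  [1, 1, 1, 1] . pi = 1

Solving yields:
  pi_P = 69/191
  pi_Q = 42/191
  pi_R = 55/191
  pi_S = 25/191

Verification (pi * P):
  69/191*3/5 + 42/191*1/20 + 55/191*7/20 + 25/191*1/4 = 69/191 = pi_P  (ok)
  69/191*3/20 + 42/191*1/5 + 55/191*2/5 + 25/191*1/20 = 42/191 = pi_Q  (ok)
  69/191*1/5 + 42/191*3/5 + 55/191*1/5 + 25/191*1/5 = 55/191 = pi_R  (ok)
  69/191*1/20 + 42/191*3/20 + 55/191*1/20 + 25/191*1/2 = 25/191 = pi_S  (ok)

Answer: 69/191 42/191 55/191 25/191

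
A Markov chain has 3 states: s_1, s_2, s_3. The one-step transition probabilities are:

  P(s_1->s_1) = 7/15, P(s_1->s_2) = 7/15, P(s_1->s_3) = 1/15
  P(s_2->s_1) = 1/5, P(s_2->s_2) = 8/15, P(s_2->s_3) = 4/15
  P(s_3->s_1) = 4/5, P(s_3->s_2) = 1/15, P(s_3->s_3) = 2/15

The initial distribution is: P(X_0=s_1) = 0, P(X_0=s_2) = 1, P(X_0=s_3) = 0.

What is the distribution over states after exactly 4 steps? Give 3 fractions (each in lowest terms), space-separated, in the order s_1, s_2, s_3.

Propagating the distribution step by step (d_{t+1} = d_t * P):
d_0 = (s_1=0, s_2=1, s_3=0)
  d_1[s_1] = 0*7/15 + 1*1/5 + 0*4/5 = 1/5
  d_1[s_2] = 0*7/15 + 1*8/15 + 0*1/15 = 8/15
  d_1[s_3] = 0*1/15 + 1*4/15 + 0*2/15 = 4/15
d_1 = (s_1=1/5, s_2=8/15, s_3=4/15)
  d_2[s_1] = 1/5*7/15 + 8/15*1/5 + 4/15*4/5 = 31/75
  d_2[s_2] = 1/5*7/15 + 8/15*8/15 + 4/15*1/15 = 89/225
  d_2[s_3] = 1/5*1/15 + 8/15*4/15 + 4/15*2/15 = 43/225
d_2 = (s_1=31/75, s_2=89/225, s_3=43/225)
  d_3[s_1] = 31/75*7/15 + 89/225*1/5 + 43/225*4/5 = 478/1125
  d_3[s_2] = 31/75*7/15 + 89/225*8/15 + 43/225*1/15 = 1406/3375
  d_3[s_3] = 31/75*1/15 + 89/225*4/15 + 43/225*2/15 = 107/675
d_3 = (s_1=478/1125, s_2=1406/3375, s_3=107/675)
  d_4[s_1] = 478/1125*7/15 + 1406/3375*1/5 + 107/675*4/5 = 6892/16875
  d_4[s_2] = 478/1125*7/15 + 1406/3375*8/15 + 107/675*1/15 = 21821/50625
  d_4[s_3] = 478/1125*1/15 + 1406/3375*4/15 + 107/675*2/15 = 8128/50625
d_4 = (s_1=6892/16875, s_2=21821/50625, s_3=8128/50625)

Answer: 6892/16875 21821/50625 8128/50625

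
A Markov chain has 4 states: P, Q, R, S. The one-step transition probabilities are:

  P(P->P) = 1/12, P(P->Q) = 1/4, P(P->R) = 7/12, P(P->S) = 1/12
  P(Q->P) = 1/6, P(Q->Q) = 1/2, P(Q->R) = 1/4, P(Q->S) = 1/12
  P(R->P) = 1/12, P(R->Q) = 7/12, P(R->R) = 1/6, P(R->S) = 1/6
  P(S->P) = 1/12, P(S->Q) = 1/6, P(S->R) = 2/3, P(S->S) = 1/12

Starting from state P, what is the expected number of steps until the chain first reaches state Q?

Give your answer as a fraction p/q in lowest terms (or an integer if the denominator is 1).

Let h_i = expected steps to first reach Q from state i.
Boundary: h_Q = 0.
First-step equations for the other states:
  h_P = 1 + 1/12*h_P + 1/4*h_Q + 7/12*h_R + 1/12*h_S
  h_R = 1 + 1/12*h_P + 7/12*h_Q + 1/6*h_R + 1/6*h_S
  h_S = 1 + 1/12*h_P + 1/6*h_Q + 2/3*h_R + 1/12*h_S

Substituting h_Q = 0 and rearranging gives the linear system (I - Q) h = 1:
  [11/12, -7/12, -1/12] . (h_P, h_R, h_S) = 1
  [-1/12, 5/6, -1/6] . (h_P, h_R, h_S) = 1
  [-1/12, -2/3, 11/12] . (h_P, h_R, h_S) = 1

Solving yields:
  h_P = 2436/925
  h_R = 1872/925
  h_S = 2592/925

Starting state is P, so the expected hitting time is h_P = 2436/925.

Answer: 2436/925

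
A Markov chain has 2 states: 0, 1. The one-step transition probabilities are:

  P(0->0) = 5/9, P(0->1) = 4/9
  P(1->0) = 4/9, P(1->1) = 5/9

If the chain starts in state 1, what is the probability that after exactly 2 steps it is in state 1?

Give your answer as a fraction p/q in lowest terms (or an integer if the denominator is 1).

Answer: 41/81

Derivation:
Computing P^2 by repeated multiplication:
P^1 =
  0: [5/9, 4/9]
  1: [4/9, 5/9]
P^2 =
  0: [41/81, 40/81]
  1: [40/81, 41/81]

(P^2)[1 -> 1] = 41/81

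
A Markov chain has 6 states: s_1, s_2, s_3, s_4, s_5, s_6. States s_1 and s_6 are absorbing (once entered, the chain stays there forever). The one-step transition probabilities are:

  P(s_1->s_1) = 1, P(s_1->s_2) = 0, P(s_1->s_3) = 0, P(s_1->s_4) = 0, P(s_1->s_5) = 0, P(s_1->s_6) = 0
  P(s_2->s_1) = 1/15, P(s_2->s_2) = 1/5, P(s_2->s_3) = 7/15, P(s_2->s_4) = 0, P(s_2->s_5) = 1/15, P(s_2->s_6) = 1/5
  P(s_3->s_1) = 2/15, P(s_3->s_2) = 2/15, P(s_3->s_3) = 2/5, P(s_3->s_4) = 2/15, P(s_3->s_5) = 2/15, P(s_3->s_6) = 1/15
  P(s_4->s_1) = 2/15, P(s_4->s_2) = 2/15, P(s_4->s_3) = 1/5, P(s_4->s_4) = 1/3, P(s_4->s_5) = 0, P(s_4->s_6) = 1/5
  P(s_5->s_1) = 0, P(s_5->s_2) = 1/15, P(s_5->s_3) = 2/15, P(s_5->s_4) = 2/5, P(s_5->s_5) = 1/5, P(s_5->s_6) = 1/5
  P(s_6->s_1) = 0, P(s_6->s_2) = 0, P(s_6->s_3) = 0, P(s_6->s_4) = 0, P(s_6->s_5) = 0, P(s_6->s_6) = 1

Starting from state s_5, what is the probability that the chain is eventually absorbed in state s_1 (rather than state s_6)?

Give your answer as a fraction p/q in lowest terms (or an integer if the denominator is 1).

Answer: 687/2146

Derivation:
Let a_i = P(absorbed in s_1 | start in state i).
Boundary conditions: a_s_1 = 1, a_s_6 = 0.
For each transient state i, a_i = sum_j P(i->j) * a_j:
  a_s_2 = 1/15*a_s_1 + 1/5*a_s_2 + 7/15*a_s_3 + 0*a_s_4 + 1/15*a_s_5 + 1/5*a_s_6
  a_s_3 = 2/15*a_s_1 + 2/15*a_s_2 + 2/5*a_s_3 + 2/15*a_s_4 + 2/15*a_s_5 + 1/15*a_s_6
  a_s_4 = 2/15*a_s_1 + 2/15*a_s_2 + 1/5*a_s_3 + 1/3*a_s_4 + 0*a_s_5 + 1/5*a_s_6
  a_s_5 = 0*a_s_1 + 1/15*a_s_2 + 2/15*a_s_3 + 2/5*a_s_4 + 1/5*a_s_5 + 1/5*a_s_6

Substituting a_s_1 = 1 and a_s_6 = 0, rearrange to (I - Q) a = r where r[i] = P(i -> s_1):
  [4/5, -7/15, 0, -1/15] . (a_s_2, a_s_3, a_s_4, a_s_5) = 1/15
  [-2/15, 3/5, -2/15, -2/15] . (a_s_2, a_s_3, a_s_4, a_s_5) = 2/15
  [-2/15, -1/5, 2/3, 0] . (a_s_2, a_s_3, a_s_4, a_s_5) = 2/15
  [-1/15, -2/15, -2/5, 4/5] . (a_s_2, a_s_3, a_s_4, a_s_5) = 0

Solving yields:
  a_s_2 = 827/2146
  a_s_3 = 1013/2146
  a_s_4 = 1797/4292
  a_s_5 = 687/2146

Starting state is s_5, so the absorption probability is a_s_5 = 687/2146.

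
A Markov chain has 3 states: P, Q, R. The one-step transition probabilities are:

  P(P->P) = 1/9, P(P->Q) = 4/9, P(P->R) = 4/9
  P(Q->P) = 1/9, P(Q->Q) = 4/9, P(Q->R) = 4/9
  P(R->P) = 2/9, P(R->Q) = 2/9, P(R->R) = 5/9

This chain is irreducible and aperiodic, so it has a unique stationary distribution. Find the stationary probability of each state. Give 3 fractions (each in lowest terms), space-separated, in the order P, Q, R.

The stationary distribution satisfies pi = pi * P, i.e.:
  pi_P = 1/9*pi_P + 1/9*pi_Q + 2/9*pi_R
  pi_Q = 4/9*pi_P + 4/9*pi_Q + 2/9*pi_R
  pi_R = 4/9*pi_P + 4/9*pi_Q + 5/9*pi_R
with normalization: pi_P + pi_Q + pi_R = 1.

Using the first 2 balance equations plus normalization, the linear system A*pi = b is:
  [-8/9, 1/9, 2/9] . pi = 0
  [4/9, -5/9, 2/9] . pi = 0
  [1, 1, 1] . pi = 1

Solving yields:
  pi_P = 1/6
  pi_Q = 1/3
  pi_R = 1/2

Verification (pi * P):
  1/6*1/9 + 1/3*1/9 + 1/2*2/9 = 1/6 = pi_P  (ok)
  1/6*4/9 + 1/3*4/9 + 1/2*2/9 = 1/3 = pi_Q  (ok)
  1/6*4/9 + 1/3*4/9 + 1/2*5/9 = 1/2 = pi_R  (ok)

Answer: 1/6 1/3 1/2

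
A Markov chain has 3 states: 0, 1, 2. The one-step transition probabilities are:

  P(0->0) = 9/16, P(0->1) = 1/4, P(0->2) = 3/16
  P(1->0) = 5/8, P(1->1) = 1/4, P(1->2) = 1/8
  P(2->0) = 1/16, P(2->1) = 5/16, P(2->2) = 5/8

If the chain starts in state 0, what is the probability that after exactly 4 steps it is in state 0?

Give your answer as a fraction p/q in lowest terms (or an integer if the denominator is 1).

Answer: 28705/65536

Derivation:
Computing P^4 by repeated multiplication:
P^1 =
  0: [9/16, 1/4, 3/16]
  1: [5/8, 1/4, 1/8]
  2: [1/16, 5/16, 5/8]
P^2 =
  0: [31/64, 67/256, 65/256]
  1: [33/64, 33/128, 29/128]
  2: [69/256, 37/128, 113/256]
P^3 =
  0: [1851/4096, 1089/4096, 289/1024]
  1: [953/2048, 541/2048, 277/1024]
  2: [737/2048, 1137/4096, 1485/4096]
P^4 =
  0: [28705/65536, 4385/16384, 19291/65536]
  1: [14541/32768, 4373/16384, 9481/32768]
  2: [26121/65536, 17869/65536, 10773/32768]

(P^4)[0 -> 0] = 28705/65536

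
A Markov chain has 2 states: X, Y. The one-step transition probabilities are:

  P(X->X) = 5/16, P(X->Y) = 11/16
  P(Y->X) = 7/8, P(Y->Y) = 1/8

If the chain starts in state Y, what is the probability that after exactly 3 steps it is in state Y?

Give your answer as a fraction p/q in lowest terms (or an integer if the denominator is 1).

Answer: 697/2048

Derivation:
Computing P^3 by repeated multiplication:
P^1 =
  X: [5/16, 11/16]
  Y: [7/8, 1/8]
P^2 =
  X: [179/256, 77/256]
  Y: [49/128, 79/128]
P^3 =
  X: [1973/4096, 2123/4096]
  Y: [1351/2048, 697/2048]

(P^3)[Y -> Y] = 697/2048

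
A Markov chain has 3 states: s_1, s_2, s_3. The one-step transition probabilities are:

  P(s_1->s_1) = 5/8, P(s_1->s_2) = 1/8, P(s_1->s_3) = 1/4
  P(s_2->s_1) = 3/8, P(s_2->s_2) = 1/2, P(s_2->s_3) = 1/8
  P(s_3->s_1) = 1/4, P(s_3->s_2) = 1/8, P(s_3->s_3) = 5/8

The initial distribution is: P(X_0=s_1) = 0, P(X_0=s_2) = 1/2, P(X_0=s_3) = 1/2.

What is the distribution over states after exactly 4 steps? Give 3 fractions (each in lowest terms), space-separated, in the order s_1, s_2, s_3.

Answer: 1799/4096 1687/8192 2907/8192

Derivation:
Propagating the distribution step by step (d_{t+1} = d_t * P):
d_0 = (s_1=0, s_2=1/2, s_3=1/2)
  d_1[s_1] = 0*5/8 + 1/2*3/8 + 1/2*1/4 = 5/16
  d_1[s_2] = 0*1/8 + 1/2*1/2 + 1/2*1/8 = 5/16
  d_1[s_3] = 0*1/4 + 1/2*1/8 + 1/2*5/8 = 3/8
d_1 = (s_1=5/16, s_2=5/16, s_3=3/8)
  d_2[s_1] = 5/16*5/8 + 5/16*3/8 + 3/8*1/4 = 13/32
  d_2[s_2] = 5/16*1/8 + 5/16*1/2 + 3/8*1/8 = 31/128
  d_2[s_3] = 5/16*1/4 + 5/16*1/8 + 3/8*5/8 = 45/128
d_2 = (s_1=13/32, s_2=31/128, s_3=45/128)
  d_3[s_1] = 13/32*5/8 + 31/128*3/8 + 45/128*1/4 = 443/1024
  d_3[s_2] = 13/32*1/8 + 31/128*1/2 + 45/128*1/8 = 221/1024
  d_3[s_3] = 13/32*1/4 + 31/128*1/8 + 45/128*5/8 = 45/128
d_3 = (s_1=443/1024, s_2=221/1024, s_3=45/128)
  d_4[s_1] = 443/1024*5/8 + 221/1024*3/8 + 45/128*1/4 = 1799/4096
  d_4[s_2] = 443/1024*1/8 + 221/1024*1/2 + 45/128*1/8 = 1687/8192
  d_4[s_3] = 443/1024*1/4 + 221/1024*1/8 + 45/128*5/8 = 2907/8192
d_4 = (s_1=1799/4096, s_2=1687/8192, s_3=2907/8192)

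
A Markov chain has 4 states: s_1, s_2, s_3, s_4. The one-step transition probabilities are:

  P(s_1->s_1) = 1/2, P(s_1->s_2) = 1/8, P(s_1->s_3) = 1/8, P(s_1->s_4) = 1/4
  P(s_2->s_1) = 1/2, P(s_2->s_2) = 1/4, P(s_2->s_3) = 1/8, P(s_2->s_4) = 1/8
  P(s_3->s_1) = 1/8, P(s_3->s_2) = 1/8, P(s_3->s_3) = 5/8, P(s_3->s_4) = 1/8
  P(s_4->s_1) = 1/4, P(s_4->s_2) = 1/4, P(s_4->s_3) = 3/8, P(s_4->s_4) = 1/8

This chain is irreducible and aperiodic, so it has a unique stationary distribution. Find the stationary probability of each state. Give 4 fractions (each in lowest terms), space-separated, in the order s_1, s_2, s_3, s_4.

Answer: 1/3 1/6 1/3 1/6

Derivation:
The stationary distribution satisfies pi = pi * P, i.e.:
  pi_s_1 = 1/2*pi_s_1 + 1/2*pi_s_2 + 1/8*pi_s_3 + 1/4*pi_s_4
  pi_s_2 = 1/8*pi_s_1 + 1/4*pi_s_2 + 1/8*pi_s_3 + 1/4*pi_s_4
  pi_s_3 = 1/8*pi_s_1 + 1/8*pi_s_2 + 5/8*pi_s_3 + 3/8*pi_s_4
  pi_s_4 = 1/4*pi_s_1 + 1/8*pi_s_2 + 1/8*pi_s_3 + 1/8*pi_s_4
with normalization: pi_s_1 + pi_s_2 + pi_s_3 + pi_s_4 = 1.

Using the first 3 balance equations plus normalization, the linear system A*pi = b is:
  [-1/2, 1/2, 1/8, 1/4] . pi = 0
  [1/8, -3/4, 1/8, 1/4] . pi = 0
  [1/8, 1/8, -3/8, 3/8] . pi = 0
  [1, 1, 1, 1] . pi = 1

Solving yields:
  pi_s_1 = 1/3
  pi_s_2 = 1/6
  pi_s_3 = 1/3
  pi_s_4 = 1/6

Verification (pi * P):
  1/3*1/2 + 1/6*1/2 + 1/3*1/8 + 1/6*1/4 = 1/3 = pi_s_1  (ok)
  1/3*1/8 + 1/6*1/4 + 1/3*1/8 + 1/6*1/4 = 1/6 = pi_s_2  (ok)
  1/3*1/8 + 1/6*1/8 + 1/3*5/8 + 1/6*3/8 = 1/3 = pi_s_3  (ok)
  1/3*1/4 + 1/6*1/8 + 1/3*1/8 + 1/6*1/8 = 1/6 = pi_s_4  (ok)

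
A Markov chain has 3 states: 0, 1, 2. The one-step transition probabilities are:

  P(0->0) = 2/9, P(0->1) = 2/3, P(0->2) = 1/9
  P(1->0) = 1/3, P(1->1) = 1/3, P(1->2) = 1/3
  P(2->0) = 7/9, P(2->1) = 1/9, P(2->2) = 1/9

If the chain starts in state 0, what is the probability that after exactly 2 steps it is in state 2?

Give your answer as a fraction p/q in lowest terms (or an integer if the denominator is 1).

Answer: 7/27

Derivation:
Computing P^2 by repeated multiplication:
P^1 =
  0: [2/9, 2/3, 1/9]
  1: [1/3, 1/3, 1/3]
  2: [7/9, 1/9, 1/9]
P^2 =
  0: [29/81, 31/81, 7/27]
  1: [4/9, 10/27, 5/27]
  2: [8/27, 46/81, 11/81]

(P^2)[0 -> 2] = 7/27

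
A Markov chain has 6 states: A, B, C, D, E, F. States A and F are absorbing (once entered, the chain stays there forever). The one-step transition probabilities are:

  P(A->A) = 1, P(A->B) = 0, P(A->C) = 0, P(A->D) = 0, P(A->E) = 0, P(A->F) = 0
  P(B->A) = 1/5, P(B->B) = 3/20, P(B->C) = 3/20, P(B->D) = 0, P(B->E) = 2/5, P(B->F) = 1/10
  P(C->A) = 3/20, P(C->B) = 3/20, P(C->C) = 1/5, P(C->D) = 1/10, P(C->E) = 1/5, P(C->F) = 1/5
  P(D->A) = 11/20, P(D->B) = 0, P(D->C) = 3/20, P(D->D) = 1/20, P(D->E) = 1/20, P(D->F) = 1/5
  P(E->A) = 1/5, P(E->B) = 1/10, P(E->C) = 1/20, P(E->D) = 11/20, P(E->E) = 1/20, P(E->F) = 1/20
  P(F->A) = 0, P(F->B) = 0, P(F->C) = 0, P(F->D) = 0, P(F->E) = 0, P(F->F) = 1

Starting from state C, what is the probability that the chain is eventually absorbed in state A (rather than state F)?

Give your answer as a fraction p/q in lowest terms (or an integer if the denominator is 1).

Answer: 7796/13343

Derivation:
Let a_i = P(absorbed in A | start in state i).
Boundary conditions: a_A = 1, a_F = 0.
For each transient state i, a_i = sum_j P(i->j) * a_j:
  a_B = 1/5*a_A + 3/20*a_B + 3/20*a_C + 0*a_D + 2/5*a_E + 1/10*a_F
  a_C = 3/20*a_A + 3/20*a_B + 1/5*a_C + 1/10*a_D + 1/5*a_E + 1/5*a_F
  a_D = 11/20*a_A + 0*a_B + 3/20*a_C + 1/20*a_D + 1/20*a_E + 1/5*a_F
  a_E = 1/5*a_A + 1/10*a_B + 1/20*a_C + 11/20*a_D + 1/20*a_E + 1/20*a_F

Substituting a_A = 1 and a_F = 0, rearrange to (I - Q) a = r where r[i] = P(i -> A):
  [17/20, -3/20, 0, -2/5] . (a_B, a_C, a_D, a_E) = 1/5
  [-3/20, 4/5, -1/10, -1/5] . (a_B, a_C, a_D, a_E) = 3/20
  [0, -3/20, 19/20, -1/20] . (a_B, a_C, a_D, a_E) = 11/20
  [-1/10, -1/20, -11/20, 19/20] . (a_B, a_C, a_D, a_E) = 1/5

Solving yields:
  a_B = 27172/40029
  a_C = 7796/13343
  a_D = 56783/80058
  a_E = 57911/80058

Starting state is C, so the absorption probability is a_C = 7796/13343.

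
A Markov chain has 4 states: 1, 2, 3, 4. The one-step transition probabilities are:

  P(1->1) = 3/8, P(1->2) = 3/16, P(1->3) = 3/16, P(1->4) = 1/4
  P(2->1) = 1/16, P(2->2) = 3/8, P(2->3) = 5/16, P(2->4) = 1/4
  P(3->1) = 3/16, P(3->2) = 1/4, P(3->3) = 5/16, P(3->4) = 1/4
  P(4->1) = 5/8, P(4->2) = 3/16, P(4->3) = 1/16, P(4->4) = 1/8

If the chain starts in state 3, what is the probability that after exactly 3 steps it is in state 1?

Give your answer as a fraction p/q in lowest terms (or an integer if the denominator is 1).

Computing P^3 by repeated multiplication:
P^1 =
  1: [3/8, 3/16, 3/16, 1/4]
  2: [1/16, 3/8, 5/16, 1/4]
  3: [3/16, 1/4, 5/16, 1/4]
  4: [5/8, 3/16, 1/16, 1/8]
P^2 =
  1: [11/32, 15/64, 13/64, 7/32]
  2: [67/256, 71/256, 31/128, 7/32]
  3: [77/256, 65/256, 29/128, 7/32]
  4: [43/128, 29/128, 13/64, 15/64]
P^3 =
  1: [163/512, 125/512, 55/256, 57/256]
  2: [1219/4096, 1043/4096, 461/2048, 57/256]
  3: [1261/4096, 1021/4096, 451/2048, 57/256]
  4: [665/2048, 497/2048, 217/1024, 113/512]

(P^3)[3 -> 1] = 1261/4096

Answer: 1261/4096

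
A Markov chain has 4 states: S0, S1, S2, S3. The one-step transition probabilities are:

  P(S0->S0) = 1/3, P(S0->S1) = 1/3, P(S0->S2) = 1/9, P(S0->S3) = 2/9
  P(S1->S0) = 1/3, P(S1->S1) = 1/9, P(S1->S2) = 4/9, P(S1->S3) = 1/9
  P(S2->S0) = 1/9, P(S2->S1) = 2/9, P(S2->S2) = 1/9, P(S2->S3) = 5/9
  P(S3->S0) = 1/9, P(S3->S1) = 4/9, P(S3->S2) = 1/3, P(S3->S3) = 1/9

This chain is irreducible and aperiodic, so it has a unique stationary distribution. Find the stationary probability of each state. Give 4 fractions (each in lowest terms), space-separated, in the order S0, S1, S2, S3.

Answer: 15/68 37/136 35/136 1/4

Derivation:
The stationary distribution satisfies pi = pi * P, i.e.:
  pi_S0 = 1/3*pi_S0 + 1/3*pi_S1 + 1/9*pi_S2 + 1/9*pi_S3
  pi_S1 = 1/3*pi_S0 + 1/9*pi_S1 + 2/9*pi_S2 + 4/9*pi_S3
  pi_S2 = 1/9*pi_S0 + 4/9*pi_S1 + 1/9*pi_S2 + 1/3*pi_S3
  pi_S3 = 2/9*pi_S0 + 1/9*pi_S1 + 5/9*pi_S2 + 1/9*pi_S3
with normalization: pi_S0 + pi_S1 + pi_S2 + pi_S3 = 1.

Using the first 3 balance equations plus normalization, the linear system A*pi = b is:
  [-2/3, 1/3, 1/9, 1/9] . pi = 0
  [1/3, -8/9, 2/9, 4/9] . pi = 0
  [1/9, 4/9, -8/9, 1/3] . pi = 0
  [1, 1, 1, 1] . pi = 1

Solving yields:
  pi_S0 = 15/68
  pi_S1 = 37/136
  pi_S2 = 35/136
  pi_S3 = 1/4

Verification (pi * P):
  15/68*1/3 + 37/136*1/3 + 35/136*1/9 + 1/4*1/9 = 15/68 = pi_S0  (ok)
  15/68*1/3 + 37/136*1/9 + 35/136*2/9 + 1/4*4/9 = 37/136 = pi_S1  (ok)
  15/68*1/9 + 37/136*4/9 + 35/136*1/9 + 1/4*1/3 = 35/136 = pi_S2  (ok)
  15/68*2/9 + 37/136*1/9 + 35/136*5/9 + 1/4*1/9 = 1/4 = pi_S3  (ok)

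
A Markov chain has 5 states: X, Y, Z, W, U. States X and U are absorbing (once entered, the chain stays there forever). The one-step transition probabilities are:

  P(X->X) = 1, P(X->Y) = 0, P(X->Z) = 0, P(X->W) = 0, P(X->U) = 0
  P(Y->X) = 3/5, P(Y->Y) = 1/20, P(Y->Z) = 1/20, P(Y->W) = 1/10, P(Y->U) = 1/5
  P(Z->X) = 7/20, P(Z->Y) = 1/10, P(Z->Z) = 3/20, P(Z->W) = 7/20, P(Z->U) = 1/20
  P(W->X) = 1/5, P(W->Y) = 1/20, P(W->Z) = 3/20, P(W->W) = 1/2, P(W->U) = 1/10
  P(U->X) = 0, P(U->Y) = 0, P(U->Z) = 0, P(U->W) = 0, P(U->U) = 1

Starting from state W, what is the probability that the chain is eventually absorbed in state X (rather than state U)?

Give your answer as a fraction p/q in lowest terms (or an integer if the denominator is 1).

Let a_i = P(absorbed in X | start in state i).
Boundary conditions: a_X = 1, a_U = 0.
For each transient state i, a_i = sum_j P(i->j) * a_j:
  a_Y = 3/5*a_X + 1/20*a_Y + 1/20*a_Z + 1/10*a_W + 1/5*a_U
  a_Z = 7/20*a_X + 1/10*a_Y + 3/20*a_Z + 7/20*a_W + 1/20*a_U
  a_W = 1/5*a_X + 1/20*a_Y + 3/20*a_Z + 1/2*a_W + 1/10*a_U

Substituting a_X = 1 and a_U = 0, rearrange to (I - Q) a = r where r[i] = P(i -> X):
  [19/20, -1/20, -1/10] . (a_Y, a_Z, a_W) = 3/5
  [-1/10, 17/20, -7/20] . (a_Y, a_Z, a_W) = 7/20
  [-1/20, -3/20, 1/2] . (a_Y, a_Z, a_W) = 1/5

Solving yields:
  a_Y = 1032/1379
  a_Z = 1094/1379
  a_W = 983/1379

Starting state is W, so the absorption probability is a_W = 983/1379.

Answer: 983/1379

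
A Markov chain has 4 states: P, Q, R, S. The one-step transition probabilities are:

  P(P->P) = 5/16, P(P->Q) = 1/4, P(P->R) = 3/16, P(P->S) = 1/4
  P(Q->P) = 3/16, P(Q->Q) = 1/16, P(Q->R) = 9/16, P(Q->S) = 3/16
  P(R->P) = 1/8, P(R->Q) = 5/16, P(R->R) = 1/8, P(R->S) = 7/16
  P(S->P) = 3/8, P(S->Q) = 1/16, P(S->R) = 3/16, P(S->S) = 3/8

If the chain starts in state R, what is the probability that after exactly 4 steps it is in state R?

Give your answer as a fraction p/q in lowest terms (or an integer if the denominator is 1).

Answer: 8027/32768

Derivation:
Computing P^4 by repeated multiplication:
P^1 =
  P: [5/16, 1/4, 3/16, 1/4]
  Q: [3/16, 1/16, 9/16, 3/16]
  R: [1/8, 5/16, 1/8, 7/16]
  S: [3/8, 1/16, 3/16, 3/8]
P^2 =
  P: [67/256, 43/256, 69/256, 77/256]
  Q: [27/128, 61/256, 45/256, 3/8]
  R: [71/256, 15/128, 19/64, 79/256]
  S: [75/256, 23/128, 51/256, 21/64]
P^3 =
  P: [133/512, 733/4096, 957/4096, 671/2048]
  Q: [1119/4096, 299/2048, 1089/4096, 645/2048]
  R: [1071/4096, 773/4096, 109/512, 345/1024]
  S: [1119/4096, 685/4096, 993/4096, 1299/4096]
P^4 =
  P: [17485/65536, 2779/16384, 15729/65536, 10603/32768]
  Q: [17307/65536, 11809/65536, 14787/65536, 21633/65536]
  R: [8849/32768, 10797/65536, 8027/32768, 20987/65536]
  S: [8715/32768, 11425/65536, 15405/65536, 5319/16384]

(P^4)[R -> R] = 8027/32768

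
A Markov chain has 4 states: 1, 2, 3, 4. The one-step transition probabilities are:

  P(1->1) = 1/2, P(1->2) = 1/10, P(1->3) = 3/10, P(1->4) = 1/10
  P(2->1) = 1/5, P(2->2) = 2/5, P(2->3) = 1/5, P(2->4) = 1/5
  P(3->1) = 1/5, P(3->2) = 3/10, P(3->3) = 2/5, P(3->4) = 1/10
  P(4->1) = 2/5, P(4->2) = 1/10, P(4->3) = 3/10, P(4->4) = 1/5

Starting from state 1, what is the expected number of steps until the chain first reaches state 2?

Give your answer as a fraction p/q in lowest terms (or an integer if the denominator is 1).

Let h_i = expected steps to first reach 2 from state i.
Boundary: h_2 = 0.
First-step equations for the other states:
  h_1 = 1 + 1/2*h_1 + 1/10*h_2 + 3/10*h_3 + 1/10*h_4
  h_3 = 1 + 1/5*h_1 + 3/10*h_2 + 2/5*h_3 + 1/10*h_4
  h_4 = 1 + 2/5*h_1 + 1/10*h_2 + 3/10*h_3 + 1/5*h_4

Substituting h_2 = 0 and rearranging gives the linear system (I - Q) h = 1:
  [1/2, -3/10, -1/10] . (h_1, h_3, h_4) = 1
  [-1/5, 3/5, -1/10] . (h_1, h_3, h_4) = 1
  [-2/5, -3/10, 4/5] . (h_1, h_3, h_4) = 1

Solving yields:
  h_1 = 6
  h_3 = 14/3
  h_4 = 6

Starting state is 1, so the expected hitting time is h_1 = 6.

Answer: 6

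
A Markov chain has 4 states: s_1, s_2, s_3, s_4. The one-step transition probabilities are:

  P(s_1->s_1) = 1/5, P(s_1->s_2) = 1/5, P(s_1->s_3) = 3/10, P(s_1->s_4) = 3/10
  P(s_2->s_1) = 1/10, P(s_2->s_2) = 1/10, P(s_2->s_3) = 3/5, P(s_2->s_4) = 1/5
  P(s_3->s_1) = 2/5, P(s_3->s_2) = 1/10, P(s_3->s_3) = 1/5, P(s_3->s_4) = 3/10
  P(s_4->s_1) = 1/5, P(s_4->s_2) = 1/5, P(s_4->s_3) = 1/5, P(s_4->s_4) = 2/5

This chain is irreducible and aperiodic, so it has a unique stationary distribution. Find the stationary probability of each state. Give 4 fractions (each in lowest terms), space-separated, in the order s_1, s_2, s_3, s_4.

The stationary distribution satisfies pi = pi * P, i.e.:
  pi_s_1 = 1/5*pi_s_1 + 1/10*pi_s_2 + 2/5*pi_s_3 + 1/5*pi_s_4
  pi_s_2 = 1/5*pi_s_1 + 1/10*pi_s_2 + 1/10*pi_s_3 + 1/5*pi_s_4
  pi_s_3 = 3/10*pi_s_1 + 3/5*pi_s_2 + 1/5*pi_s_3 + 1/5*pi_s_4
  pi_s_4 = 3/10*pi_s_1 + 1/5*pi_s_2 + 3/10*pi_s_3 + 2/5*pi_s_4
with normalization: pi_s_1 + pi_s_2 + pi_s_3 + pi_s_4 = 1.

Using the first 3 balance equations plus normalization, the linear system A*pi = b is:
  [-4/5, 1/10, 2/5, 1/5] . pi = 0
  [1/5, -9/10, 1/10, 1/5] . pi = 0
  [3/10, 3/5, -4/5, 1/5] . pi = 0
  [1, 1, 1, 1] . pi = 1

Solving yields:
  pi_s_1 = 270/1117
  pi_s_2 = 174/1117
  pi_s_3 = 320/1117
  pi_s_4 = 353/1117

Verification (pi * P):
  270/1117*1/5 + 174/1117*1/10 + 320/1117*2/5 + 353/1117*1/5 = 270/1117 = pi_s_1  (ok)
  270/1117*1/5 + 174/1117*1/10 + 320/1117*1/10 + 353/1117*1/5 = 174/1117 = pi_s_2  (ok)
  270/1117*3/10 + 174/1117*3/5 + 320/1117*1/5 + 353/1117*1/5 = 320/1117 = pi_s_3  (ok)
  270/1117*3/10 + 174/1117*1/5 + 320/1117*3/10 + 353/1117*2/5 = 353/1117 = pi_s_4  (ok)

Answer: 270/1117 174/1117 320/1117 353/1117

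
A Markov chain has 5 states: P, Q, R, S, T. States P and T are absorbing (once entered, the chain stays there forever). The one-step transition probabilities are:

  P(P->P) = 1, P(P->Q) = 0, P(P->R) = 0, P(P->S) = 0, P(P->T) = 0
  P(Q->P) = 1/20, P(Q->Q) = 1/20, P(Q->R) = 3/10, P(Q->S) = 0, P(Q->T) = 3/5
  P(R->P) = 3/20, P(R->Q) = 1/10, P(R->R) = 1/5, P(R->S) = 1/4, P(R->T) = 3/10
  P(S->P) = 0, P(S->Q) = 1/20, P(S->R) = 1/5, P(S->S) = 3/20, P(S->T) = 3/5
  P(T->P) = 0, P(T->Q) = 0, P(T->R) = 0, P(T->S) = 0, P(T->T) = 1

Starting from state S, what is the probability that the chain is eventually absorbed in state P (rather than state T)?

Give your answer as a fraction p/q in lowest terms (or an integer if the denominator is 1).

Answer: 15/253

Derivation:
Let a_i = P(absorbed in P | start in state i).
Boundary conditions: a_P = 1, a_T = 0.
For each transient state i, a_i = sum_j P(i->j) * a_j:
  a_Q = 1/20*a_P + 1/20*a_Q + 3/10*a_R + 0*a_S + 3/5*a_T
  a_R = 3/20*a_P + 1/10*a_Q + 1/5*a_R + 1/4*a_S + 3/10*a_T
  a_S = 0*a_P + 1/20*a_Q + 1/5*a_R + 3/20*a_S + 3/5*a_T

Substituting a_P = 1 and a_T = 0, rearrange to (I - Q) a = r where r[i] = P(i -> P):
  [19/20, -3/10, 0] . (a_Q, a_R, a_S) = 1/20
  [-1/10, 4/5, -1/4] . (a_Q, a_R, a_S) = 3/20
  [-1/20, -1/5, 17/20] . (a_Q, a_R, a_S) = 0

Solving yields:
  a_Q = 31/253
  a_R = 56/253
  a_S = 15/253

Starting state is S, so the absorption probability is a_S = 15/253.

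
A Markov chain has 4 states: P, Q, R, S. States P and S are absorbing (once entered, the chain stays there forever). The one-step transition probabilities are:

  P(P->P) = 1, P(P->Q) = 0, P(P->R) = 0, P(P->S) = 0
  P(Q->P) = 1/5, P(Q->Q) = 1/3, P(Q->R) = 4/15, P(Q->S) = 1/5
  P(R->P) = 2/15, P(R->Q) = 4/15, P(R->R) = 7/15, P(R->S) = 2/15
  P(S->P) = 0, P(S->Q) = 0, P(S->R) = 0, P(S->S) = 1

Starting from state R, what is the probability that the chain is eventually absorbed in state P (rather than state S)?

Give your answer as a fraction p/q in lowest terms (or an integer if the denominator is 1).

Answer: 1/2

Derivation:
Let a_i = P(absorbed in P | start in state i).
Boundary conditions: a_P = 1, a_S = 0.
For each transient state i, a_i = sum_j P(i->j) * a_j:
  a_Q = 1/5*a_P + 1/3*a_Q + 4/15*a_R + 1/5*a_S
  a_R = 2/15*a_P + 4/15*a_Q + 7/15*a_R + 2/15*a_S

Substituting a_P = 1 and a_S = 0, rearrange to (I - Q) a = r where r[i] = P(i -> P):
  [2/3, -4/15] . (a_Q, a_R) = 1/5
  [-4/15, 8/15] . (a_Q, a_R) = 2/15

Solving yields:
  a_Q = 1/2
  a_R = 1/2

Starting state is R, so the absorption probability is a_R = 1/2.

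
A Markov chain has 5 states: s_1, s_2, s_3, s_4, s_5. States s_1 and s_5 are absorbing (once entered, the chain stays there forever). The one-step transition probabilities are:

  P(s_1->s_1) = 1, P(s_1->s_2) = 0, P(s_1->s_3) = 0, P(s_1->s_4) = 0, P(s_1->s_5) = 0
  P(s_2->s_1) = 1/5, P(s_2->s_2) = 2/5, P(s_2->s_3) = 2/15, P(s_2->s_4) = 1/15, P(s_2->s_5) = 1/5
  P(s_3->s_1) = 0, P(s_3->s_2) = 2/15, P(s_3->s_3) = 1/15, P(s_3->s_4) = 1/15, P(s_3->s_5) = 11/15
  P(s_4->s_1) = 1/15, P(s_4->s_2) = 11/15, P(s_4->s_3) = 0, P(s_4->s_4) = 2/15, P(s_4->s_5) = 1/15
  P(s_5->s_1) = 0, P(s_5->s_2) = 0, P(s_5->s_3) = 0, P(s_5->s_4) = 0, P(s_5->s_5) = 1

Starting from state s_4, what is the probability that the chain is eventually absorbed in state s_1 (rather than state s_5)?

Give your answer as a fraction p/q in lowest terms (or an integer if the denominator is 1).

Answer: 292/705

Derivation:
Let a_i = P(absorbed in s_1 | start in state i).
Boundary conditions: a_s_1 = 1, a_s_5 = 0.
For each transient state i, a_i = sum_j P(i->j) * a_j:
  a_s_2 = 1/5*a_s_1 + 2/5*a_s_2 + 2/15*a_s_3 + 1/15*a_s_4 + 1/5*a_s_5
  a_s_3 = 0*a_s_1 + 2/15*a_s_2 + 1/15*a_s_3 + 1/15*a_s_4 + 11/15*a_s_5
  a_s_4 = 1/15*a_s_1 + 11/15*a_s_2 + 0*a_s_3 + 2/15*a_s_4 + 1/15*a_s_5

Substituting a_s_1 = 1 and a_s_5 = 0, rearrange to (I - Q) a = r where r[i] = P(i -> s_1):
  [3/5, -2/15, -1/15] . (a_s_2, a_s_3, a_s_4) = 1/5
  [-2/15, 14/15, -1/15] . (a_s_2, a_s_3, a_s_4) = 0
  [-11/15, 0, 13/15] . (a_s_2, a_s_3, a_s_4) = 1/15

Solving yields:
  a_s_2 = 281/705
  a_s_3 = 61/705
  a_s_4 = 292/705

Starting state is s_4, so the absorption probability is a_s_4 = 292/705.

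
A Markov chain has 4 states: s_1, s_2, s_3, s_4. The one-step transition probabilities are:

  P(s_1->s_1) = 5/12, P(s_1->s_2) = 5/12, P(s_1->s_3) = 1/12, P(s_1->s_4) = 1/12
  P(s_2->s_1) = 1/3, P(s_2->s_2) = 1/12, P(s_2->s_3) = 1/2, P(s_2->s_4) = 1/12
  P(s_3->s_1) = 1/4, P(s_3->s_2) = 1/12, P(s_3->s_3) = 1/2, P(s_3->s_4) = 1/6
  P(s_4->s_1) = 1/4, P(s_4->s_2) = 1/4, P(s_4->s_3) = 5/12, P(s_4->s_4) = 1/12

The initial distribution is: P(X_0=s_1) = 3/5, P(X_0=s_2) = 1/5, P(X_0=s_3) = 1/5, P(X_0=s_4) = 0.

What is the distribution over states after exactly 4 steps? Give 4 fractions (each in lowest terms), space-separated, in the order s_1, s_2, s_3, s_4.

Answer: 16679/51840 1361/6480 18433/51840 73/648

Derivation:
Propagating the distribution step by step (d_{t+1} = d_t * P):
d_0 = (s_1=3/5, s_2=1/5, s_3=1/5, s_4=0)
  d_1[s_1] = 3/5*5/12 + 1/5*1/3 + 1/5*1/4 + 0*1/4 = 11/30
  d_1[s_2] = 3/5*5/12 + 1/5*1/12 + 1/5*1/12 + 0*1/4 = 17/60
  d_1[s_3] = 3/5*1/12 + 1/5*1/2 + 1/5*1/2 + 0*5/12 = 1/4
  d_1[s_4] = 3/5*1/12 + 1/5*1/12 + 1/5*1/6 + 0*1/12 = 1/10
d_1 = (s_1=11/30, s_2=17/60, s_3=1/4, s_4=1/10)
  d_2[s_1] = 11/30*5/12 + 17/60*1/3 + 1/4*1/4 + 1/10*1/4 = 241/720
  d_2[s_2] = 11/30*5/12 + 17/60*1/12 + 1/4*1/12 + 1/10*1/4 = 2/9
  d_2[s_3] = 11/30*1/12 + 17/60*1/2 + 1/4*1/2 + 1/10*5/12 = 61/180
  d_2[s_4] = 11/30*1/12 + 17/60*1/12 + 1/4*1/6 + 1/10*1/12 = 5/48
d_2 = (s_1=241/720, s_2=2/9, s_3=61/180, s_4=5/48)
  d_3[s_1] = 241/720*5/12 + 2/9*1/3 + 61/180*1/4 + 5/48*1/4 = 467/1440
  d_3[s_2] = 241/720*5/12 + 2/9*1/12 + 61/180*1/12 + 5/48*1/4 = 917/4320
  d_3[s_3] = 241/720*1/12 + 2/9*1/2 + 61/180*1/2 + 5/48*5/12 = 19/54
  d_3[s_4] = 241/720*1/12 + 2/9*1/12 + 61/180*1/6 + 5/48*1/12 = 241/2160
d_3 = (s_1=467/1440, s_2=917/4320, s_3=19/54, s_4=241/2160)
  d_4[s_1] = 467/1440*5/12 + 917/4320*1/3 + 19/54*1/4 + 241/2160*1/4 = 16679/51840
  d_4[s_2] = 467/1440*5/12 + 917/4320*1/12 + 19/54*1/12 + 241/2160*1/4 = 1361/6480
  d_4[s_3] = 467/1440*1/12 + 917/4320*1/2 + 19/54*1/2 + 241/2160*5/12 = 18433/51840
  d_4[s_4] = 467/1440*1/12 + 917/4320*1/12 + 19/54*1/6 + 241/2160*1/12 = 73/648
d_4 = (s_1=16679/51840, s_2=1361/6480, s_3=18433/51840, s_4=73/648)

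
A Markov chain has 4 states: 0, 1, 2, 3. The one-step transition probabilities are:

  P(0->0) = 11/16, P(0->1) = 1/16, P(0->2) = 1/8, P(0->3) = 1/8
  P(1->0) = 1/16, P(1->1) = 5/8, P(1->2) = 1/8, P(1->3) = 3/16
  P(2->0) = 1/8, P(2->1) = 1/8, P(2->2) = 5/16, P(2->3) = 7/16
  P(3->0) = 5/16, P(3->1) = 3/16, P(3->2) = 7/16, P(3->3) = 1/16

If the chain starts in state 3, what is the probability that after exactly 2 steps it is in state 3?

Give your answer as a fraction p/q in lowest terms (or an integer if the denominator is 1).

Answer: 69/256

Derivation:
Computing P^2 by repeated multiplication:
P^1 =
  0: [11/16, 1/16, 1/8, 1/8]
  1: [1/16, 5/8, 1/8, 3/16]
  2: [1/8, 1/8, 5/16, 7/16]
  3: [5/16, 3/16, 7/16, 1/16]
P^2 =
  0: [17/32, 31/256, 3/16, 41/256]
  1: [5/32, 57/128, 53/256, 49/256]
  2: [69/256, 53/256, 41/128, 13/64]
  3: [77/256, 13/64, 29/128, 69/256]

(P^2)[3 -> 3] = 69/256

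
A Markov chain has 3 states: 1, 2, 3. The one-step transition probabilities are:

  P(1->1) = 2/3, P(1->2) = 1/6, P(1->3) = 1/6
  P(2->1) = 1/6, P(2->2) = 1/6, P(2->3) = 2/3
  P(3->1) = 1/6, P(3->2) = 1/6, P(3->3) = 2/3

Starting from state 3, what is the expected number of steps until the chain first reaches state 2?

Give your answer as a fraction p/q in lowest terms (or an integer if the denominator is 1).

Let h_i = expected steps to first reach 2 from state i.
Boundary: h_2 = 0.
First-step equations for the other states:
  h_1 = 1 + 2/3*h_1 + 1/6*h_2 + 1/6*h_3
  h_3 = 1 + 1/6*h_1 + 1/6*h_2 + 2/3*h_3

Substituting h_2 = 0 and rearranging gives the linear system (I - Q) h = 1:
  [1/3, -1/6] . (h_1, h_3) = 1
  [-1/6, 1/3] . (h_1, h_3) = 1

Solving yields:
  h_1 = 6
  h_3 = 6

Starting state is 3, so the expected hitting time is h_3 = 6.

Answer: 6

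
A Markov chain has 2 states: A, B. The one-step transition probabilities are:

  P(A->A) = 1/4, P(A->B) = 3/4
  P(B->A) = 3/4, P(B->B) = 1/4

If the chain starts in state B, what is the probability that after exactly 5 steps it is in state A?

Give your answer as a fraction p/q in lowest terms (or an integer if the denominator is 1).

Answer: 33/64

Derivation:
Computing P^5 by repeated multiplication:
P^1 =
  A: [1/4, 3/4]
  B: [3/4, 1/4]
P^2 =
  A: [5/8, 3/8]
  B: [3/8, 5/8]
P^3 =
  A: [7/16, 9/16]
  B: [9/16, 7/16]
P^4 =
  A: [17/32, 15/32]
  B: [15/32, 17/32]
P^5 =
  A: [31/64, 33/64]
  B: [33/64, 31/64]

(P^5)[B -> A] = 33/64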